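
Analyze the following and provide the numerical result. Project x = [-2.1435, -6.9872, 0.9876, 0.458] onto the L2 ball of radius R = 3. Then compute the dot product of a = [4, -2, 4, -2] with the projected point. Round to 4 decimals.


Step 1: Compute ||x|| (intermediates to 6 decimals).
||x|| = sqrt((-2.1435)^2 + (-6.9872)^2 + 0.9876^2 + 0.458^2) = 7.389227
Step 2: Project.
Since ||x|| > R, scale = R/||x|| = 3/7.389227 = 0.405996, proj(x) = scale * x
proj(x) = [-0.870252, -2.836775, 0.400962, 0.185946]
Step 3: Dot product.
a^T * proj(x) = 4*(-0.870252) - 2*(-2.836775) + 4*0.400962 - 2*0.185946 = 3.4245


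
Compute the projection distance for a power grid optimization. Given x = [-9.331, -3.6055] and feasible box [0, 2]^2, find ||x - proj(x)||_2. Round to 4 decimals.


Project each component onto [0, 2].
clip(-9.331) = 0.0, clip(-3.6055) = 0.0
Projection = [0.0, 0.0]
Squared diffs: [87.0676, 12.9996]
Distance = sqrt(100.0672) = 10.0034


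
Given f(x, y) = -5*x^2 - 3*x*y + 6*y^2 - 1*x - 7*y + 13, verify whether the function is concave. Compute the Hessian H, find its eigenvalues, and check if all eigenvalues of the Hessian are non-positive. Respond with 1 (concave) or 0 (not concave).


The Hessian of f(x,y) = -5*x^2 - 3*x*y + 6*y^2 - 1*x - 7*y + 13 is:
H = [[-10, -3], [-3, 12]]
Trace = -10 + 12 = 2
Determinant = -10*12 - (-3)^2 = -129
Discriminant = (2)^2 - 4*-129 = 520.0
Eigenvalues: lambda_1 = -10.4018, lambda_2 = 12.4018
The function is not concave.

0


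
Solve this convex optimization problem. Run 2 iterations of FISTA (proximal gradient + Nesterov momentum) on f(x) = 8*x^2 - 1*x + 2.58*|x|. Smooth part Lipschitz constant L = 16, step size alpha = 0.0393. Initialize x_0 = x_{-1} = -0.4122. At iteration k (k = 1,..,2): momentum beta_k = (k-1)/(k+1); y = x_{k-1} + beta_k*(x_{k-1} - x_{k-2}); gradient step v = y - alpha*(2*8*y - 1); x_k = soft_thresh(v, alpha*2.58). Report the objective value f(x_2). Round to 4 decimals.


FISTA on f(x) = 8*x^2 - 1*x + 2.58*|x|
L = 16, alpha = 0.0393
Iteration 1: beta = 0.0, y = -0.4122 + 0.0*(-0.4122 + 0.4122) = -0.4122
  grad(y) = -7.5952, v = y - alpha*grad = -0.1137
  prox(v) = soft_thresh(-0.1137, 0.1014) = -0.0123
Iteration 2: beta = 0.3333, y = -0.0123 + 0.3333*(-0.0123 + 0.4122) = 0.121
  grad(y) = 0.9357, v = y - alpha*grad = 0.0842
  prox(v) = soft_thresh(0.0842, 0.1014) = 0.0
f(x_2) = 8*0.0^2 - 1*0.0 + 2.58*|0.0| = 0.0


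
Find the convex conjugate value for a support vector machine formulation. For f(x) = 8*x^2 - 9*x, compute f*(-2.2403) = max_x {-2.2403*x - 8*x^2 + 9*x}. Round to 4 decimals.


f*(y) = sup_x {y*x - a*x^2 - b*x} = sup_x {(y-b)*x - a*x^2}
FOC: (y - b) - 2a*x = 0 => x* = (y - b)/(2a)
x* = (-2.2403 + 9)/(2*8) = 0.4225
f*(-2.2403) = (y-b)^2/(4a) = (-2.2403 + 9)^2/(4*8)
= 45.6935/32 = 1.4279


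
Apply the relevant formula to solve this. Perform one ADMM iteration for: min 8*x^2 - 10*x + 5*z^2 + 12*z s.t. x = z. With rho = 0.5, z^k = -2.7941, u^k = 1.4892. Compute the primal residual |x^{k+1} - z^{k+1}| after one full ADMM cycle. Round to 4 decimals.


ADMM iteration with rho = 0.5, z^k = -2.7941, u^k = 1.4892
Step 1: x-update.
Minimize 8*x^2 - 10*x + (0.5/2)*(x + 2.7941 + 1.4892)^2
FOC: (2*8 + 0.5)*x = 10 + 0.5*(-2.7941 - 1.4892)
x^{k+1} = 0.4763
Step 2: z-update.
Minimize 5*z^2 + 12*z + (0.5/2)*(0.4763 - z + 1.4892)^2
FOC: (2*5 + 0.5)*z = -12 + 0.5*(0.4763 + 1.4892)
z^{k+1} = -1.0493
Step 3: u-update.
u^{k+1} = 1.4892 + 0.4763 + 1.0493 = 3.0147
Step 4: Primal residual = |0.4763 + 1.0493| = 1.5255


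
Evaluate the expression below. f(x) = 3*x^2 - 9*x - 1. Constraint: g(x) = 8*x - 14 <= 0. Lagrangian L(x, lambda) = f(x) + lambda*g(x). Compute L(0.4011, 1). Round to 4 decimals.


Step 1: Evaluate f(x).
f(0.4011) = 3*0.4011^2 - 9*0.4011 - 1 = -4.1273
Step 2: Evaluate g(x).
g(0.4011) = 8*0.4011 - 14 = -10.7912
Step 3: Compute Lagrangian.
L = -4.1273 + 1*-10.7912 = -14.9185


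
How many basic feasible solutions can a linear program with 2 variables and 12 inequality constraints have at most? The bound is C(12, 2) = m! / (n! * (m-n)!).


Each vertex corresponds to some choice of n active constraints out of m, so the number of vertices is at most C(m, n) = m! / (n!(m-n)!).
m = 12, n = 2
Numerator: 12 * 11
Denominator: 2! = 2
C(12, 2) = 66


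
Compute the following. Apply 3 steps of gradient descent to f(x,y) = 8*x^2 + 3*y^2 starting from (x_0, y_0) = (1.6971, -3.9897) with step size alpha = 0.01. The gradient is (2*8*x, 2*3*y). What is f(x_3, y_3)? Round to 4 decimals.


Gradient descent on f(x,y) = 8*x^2 + 3*y^2.
Starting point: (1.6971, -3.9897), alpha = 0.01
Step 1: grad_x = 2*8*1.6971 = 27.1536, grad_y = 2*3*-3.9897 = -23.9382
  x_1 = 1.6971 - 0.01*27.1536 = 1.4256
  y_1 = -3.9897 - 0.01*-23.9382 = -3.7503
Step 2: grad_x = 2*8*1.4256 = 22.809, grad_y = 2*3*-3.7503 = -22.5019
  x_2 = 1.4256 - 0.01*22.809 = 1.1975
  y_2 = -3.7503 - 0.01*-22.5019 = -3.5253
Step 3: grad_x = 2*8*1.1975 = 19.1596, grad_y = 2*3*-3.5253 = -21.1518
  x_3 = 1.1975 - 0.01*19.1596 = 1.0059
  y_3 = -3.5253 - 0.01*-21.1518 = -3.3138
f(1.0059, -3.3138) = 8*1.0059^2 + 3*(-3.3138)^2 = 41.0378


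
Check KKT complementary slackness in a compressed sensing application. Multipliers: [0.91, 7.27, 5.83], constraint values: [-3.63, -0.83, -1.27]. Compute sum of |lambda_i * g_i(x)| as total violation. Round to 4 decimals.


KKT complementary slackness check:
lambda_1 * g_1 = 0.91 * -3.63 = -3.3033
lambda_2 * g_2 = 7.27 * -0.83 = -6.0341
lambda_3 * g_3 = 5.83 * -1.27 = -7.4041
Total violation = 3.3033 + 6.0341 + 7.4041 = 16.7415


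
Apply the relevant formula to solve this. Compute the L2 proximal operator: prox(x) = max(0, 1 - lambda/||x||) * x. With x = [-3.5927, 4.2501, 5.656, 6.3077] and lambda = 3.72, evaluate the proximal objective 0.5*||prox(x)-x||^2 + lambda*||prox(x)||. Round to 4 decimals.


Step 1: Compute ||x||.
||x|| = 10.1365
Step 2: Compute scaling factor.
scale = max(0, 1 - 3.72/10.1365) = 0.633
Step 3: prox(x) = [-2.2742, 2.6904, 3.5803, 3.9928]
||prox(x)|| = 6.4165
Step 4: Proximal objective.
0.5*||prox-x||^2 = 6.9192
lambda*||prox|| = 23.8694
Total = 30.7885


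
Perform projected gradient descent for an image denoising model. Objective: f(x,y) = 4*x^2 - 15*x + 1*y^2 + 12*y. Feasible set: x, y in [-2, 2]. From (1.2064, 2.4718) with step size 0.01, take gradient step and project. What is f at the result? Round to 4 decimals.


Step 1: Compute gradient at (1.2064, 2.4718).
grad_x = 2*4*1.2064 - 15 = -5.3488
grad_y = 2*1*2.4718 + 12 = 16.9436
Step 2: Gradient step.
x_raw = 1.2064 - 0.01*-5.3488 = 1.2599
y_raw = 2.4718 - 0.01*16.9436 = 2.3024
Step 3: Project onto [-2, 2].
x_proj = clip(1.2599) = 1.2599
y_proj = clip(2.3024) = 2.0
Step 4: Evaluate f.
f(1.2599, 2.0) = 15.451


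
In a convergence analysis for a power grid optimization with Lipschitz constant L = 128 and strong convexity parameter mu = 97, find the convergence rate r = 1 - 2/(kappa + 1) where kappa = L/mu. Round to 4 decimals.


Step 1: Compute the condition number.
kappa = L/mu = 128/97 = 1.3196
Step 2: Compute the convergence rate.
r = 1 - 2/(kappa + 1) = 1 - 2*mu/(L + mu) = (L - mu)/(L + mu) = 31/225 = 0.1378


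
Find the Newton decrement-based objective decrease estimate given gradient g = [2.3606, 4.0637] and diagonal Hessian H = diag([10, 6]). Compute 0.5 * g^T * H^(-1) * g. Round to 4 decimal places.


Step 1: H is diagonal, so H^(-1) * g = [0.2361, 0.6773].
Step 2: g^T H^(-1) g = sum_i g_i^2 / H_ii
  = (2.3606)^2/10 + (4.0637)^2/6
  = 0.5572 + 2.7523 = 3.3095
Step 3: Objective decrease = 0.5 * g^T H^(-1) g = 1.6548


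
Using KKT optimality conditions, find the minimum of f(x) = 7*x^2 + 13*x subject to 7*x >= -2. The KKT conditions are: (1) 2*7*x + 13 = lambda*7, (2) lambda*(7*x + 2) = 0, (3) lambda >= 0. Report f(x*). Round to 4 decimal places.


Step 1: Try lambda = 0 (constraint inactive).
x_unc = -13/(2*7) = -0.9286
Check: 7*-0.9286 = -6.5002 < -2 -- violated!
Step 2: Constraint must be active: 7*x = -2
x* = -2/7 = -0.2857 (rounded; the exact value -2/7 is used below)
lambda = (2*7*(-2/7) + 13)/7 = 1.2857
Step 3: Compute optimal value.
f(x*) = 7*(-2/7)^2 + 13*(-2/7) = -3.1429


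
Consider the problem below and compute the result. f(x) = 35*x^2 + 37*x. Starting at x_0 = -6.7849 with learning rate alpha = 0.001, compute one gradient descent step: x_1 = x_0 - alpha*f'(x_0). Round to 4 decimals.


We compute the gradient at x_0 and apply the update.
f'(x) = 70*x + 37
f'(-6.7849) = 70*-6.7849 + 37 = -437.943
x_1 = -6.7849 - 0.001*-437.943 = -6.347


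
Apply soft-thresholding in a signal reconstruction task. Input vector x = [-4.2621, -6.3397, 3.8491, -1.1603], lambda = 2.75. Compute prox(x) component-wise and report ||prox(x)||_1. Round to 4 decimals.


Soft-thresholding with lambda = 2.75:
prox(-4.2621) = sign(-4.2621)*max(|-4.2621| - 2.75, 0) = -1.5121
prox(-6.3397) = sign(-6.3397)*max(|-6.3397| - 2.75, 0) = -3.5897
prox(3.8491) = sign(3.8491)*max(|3.8491| - 2.75, 0) = 1.0991
prox(-1.1603) = sign(-1.1603)*max(|-1.1603| - 2.75, 0) = 0.0
prox(x) = [-1.5121, -3.5897, 1.0991, 0.0]
||prox(x)||_1 = 1.5121 + 3.5897 + 1.0991 + 0.0 = 6.2009


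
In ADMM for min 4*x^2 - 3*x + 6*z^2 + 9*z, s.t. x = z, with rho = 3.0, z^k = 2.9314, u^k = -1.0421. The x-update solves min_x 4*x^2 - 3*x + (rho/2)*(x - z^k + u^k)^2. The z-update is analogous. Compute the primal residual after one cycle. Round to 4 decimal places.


ADMM iteration with rho = 3.0, z^k = 2.9314, u^k = -1.0421
Step 1: x-update.
Minimize 4*x^2 - 3*x + (3.0/2)*(x - 2.9314 - 1.0421)^2
FOC: (2*4 + 3.0)*x = 3 + 3.0*(2.9314 + 1.0421)
x^{k+1} = 1.3564
Step 2: z-update.
Minimize 6*z^2 + 9*z + (3.0/2)*(1.3564 - z - 1.0421)^2
FOC: (2*6 + 3.0)*z = -9 + 3.0*(1.3564 - 1.0421)
z^{k+1} = -0.5371
Step 3: u-update.
u^{k+1} = -1.0421 + 1.3564 + 0.5371 = 0.8514
Step 4: Primal residual = |1.3564 + 0.5371| = 1.8935


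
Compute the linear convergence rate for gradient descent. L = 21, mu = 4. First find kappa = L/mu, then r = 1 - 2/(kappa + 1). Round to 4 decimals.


Step 1: Compute the condition number.
kappa = L/mu = 21/4 = 5.25
Step 2: Compute the convergence rate.
r = 1 - 2/(kappa + 1) = 1 - 2*mu/(L + mu) = (L - mu)/(L + mu) = 17/25 = 0.68


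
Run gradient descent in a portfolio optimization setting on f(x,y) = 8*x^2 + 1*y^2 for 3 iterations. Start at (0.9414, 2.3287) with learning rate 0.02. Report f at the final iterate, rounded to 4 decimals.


Gradient descent on f(x,y) = 8*x^2 + 1*y^2.
Starting point: (0.9414, 2.3287), alpha = 0.02
Step 1: grad_x = 2*8*0.9414 = 15.0624, grad_y = 2*1*2.3287 = 4.6574
  x_1 = 0.9414 - 0.02*15.0624 = 0.6402
  y_1 = 2.3287 - 0.02*4.6574 = 2.2356
Step 2: grad_x = 2*8*0.6402 = 10.2424, grad_y = 2*1*2.2356 = 4.4711
  x_2 = 0.6402 - 0.02*10.2424 = 0.4353
  y_2 = 2.2356 - 0.02*4.4711 = 2.1461
Step 3: grad_x = 2*8*0.4353 = 6.9649, grad_y = 2*1*2.1461 = 4.2923
  x_3 = 0.4353 - 0.02*6.9649 = 0.296
  y_3 = 2.1461 - 0.02*4.2923 = 2.0603
f(0.296, 2.0603) = 8*0.296^2 + 1*2.0603^2 = 4.9457


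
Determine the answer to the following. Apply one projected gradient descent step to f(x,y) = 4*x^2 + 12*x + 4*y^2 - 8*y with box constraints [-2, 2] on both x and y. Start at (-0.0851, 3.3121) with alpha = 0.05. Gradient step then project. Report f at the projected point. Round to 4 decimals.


Step 1: Compute gradient at (-0.0851, 3.3121).
grad_x = 2*4*-0.0851 + 12 = 11.3192
grad_y = 2*4*3.3121 - 8 = 18.4968
Step 2: Gradient step.
x_raw = -0.0851 - 0.05*11.3192 = -0.6511
y_raw = 3.3121 - 0.05*18.4968 = 2.3873
Step 3: Project onto [-2, 2].
x_proj = clip(-0.6511) = -0.6511
y_proj = clip(2.3873) = 2.0
Step 4: Evaluate f.
f(-0.6511, 2.0) = -6.1172


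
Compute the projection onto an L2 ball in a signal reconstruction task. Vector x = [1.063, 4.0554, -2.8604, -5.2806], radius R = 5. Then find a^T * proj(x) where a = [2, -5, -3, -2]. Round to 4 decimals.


Step 1: Compute ||x|| (intermediates to 6 decimals).
||x|| = sqrt(1.063^2 + 4.0554^2 + (-2.8604)^2 + (-5.2806)^2) = 7.324129
Step 2: Project.
Since ||x|| > R, scale = R/||x|| = 5/7.324129 = 0.682675, proj(x) = scale * x
proj(x) = [0.725684, 2.76852, -1.952724, -3.604934]
Step 3: Dot product.
a^T * proj(x) = 2*0.725684 - 5*2.76852 - 3*(-1.952724) - 2*(-3.604934) = 0.6768


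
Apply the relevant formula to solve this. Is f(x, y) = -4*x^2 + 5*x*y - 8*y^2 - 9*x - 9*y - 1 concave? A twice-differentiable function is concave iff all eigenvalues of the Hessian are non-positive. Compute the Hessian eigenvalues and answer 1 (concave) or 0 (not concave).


The Hessian of f(x,y) = -4*x^2 + 5*x*y - 8*y^2 - 9*x - 9*y - 1 is:
H = [[-8, 5], [5, -16]]
Trace = -8 - 16 = -24
Determinant = -8*-16 - (5)^2 = 103
Discriminant = (-24)^2 - 4*103 = 164.0
Eigenvalues: lambda_1 = -18.4031, lambda_2 = -5.5969
The function is concave.

1


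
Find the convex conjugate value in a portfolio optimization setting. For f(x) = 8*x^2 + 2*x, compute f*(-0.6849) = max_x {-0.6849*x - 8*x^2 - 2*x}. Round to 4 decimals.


f*(y) = sup_x {y*x - a*x^2 - b*x} = sup_x {(y-b)*x - a*x^2}
FOC: (y - b) - 2a*x = 0 => x* = (y - b)/(2a)
x* = (-0.6849 - 2)/(2*8) = -0.1678
f*(-0.6849) = (y-b)^2/(4a) = (-0.6849 - 2)^2/(4*8)
= 7.2087/32 = 0.2253


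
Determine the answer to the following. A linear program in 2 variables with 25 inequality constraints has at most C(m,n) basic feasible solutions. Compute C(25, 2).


Each vertex corresponds to some choice of n active constraints out of m, so the number of vertices is at most C(m, n) = m! / (n!(m-n)!).
m = 25, n = 2
Numerator: 25 * 24
Denominator: 2! = 2
C(25, 2) = 300


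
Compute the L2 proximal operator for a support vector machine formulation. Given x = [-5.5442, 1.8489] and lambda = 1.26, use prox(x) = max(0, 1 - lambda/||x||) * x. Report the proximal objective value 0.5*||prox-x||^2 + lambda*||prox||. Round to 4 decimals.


Step 1: Compute ||x||.
||x|| = 5.8444
Step 2: Compute scaling factor.
scale = max(0, 1 - 1.26/5.8444) = 0.7844
Step 3: prox(x) = [-4.3489, 1.4503]
||prox(x)|| = 4.5844
Step 4: Proximal objective.
0.5*||prox-x||^2 = 0.7938
lambda*||prox|| = 5.7763
Total = 6.5701


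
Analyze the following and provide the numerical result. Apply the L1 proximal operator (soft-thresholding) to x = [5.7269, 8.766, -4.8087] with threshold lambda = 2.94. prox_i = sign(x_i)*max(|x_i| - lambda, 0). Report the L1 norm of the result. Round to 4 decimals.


Soft-thresholding with lambda = 2.94:
prox(5.7269) = sign(5.7269)*max(|5.7269| - 2.94, 0) = 2.7869
prox(8.766) = sign(8.766)*max(|8.766| - 2.94, 0) = 5.826
prox(-4.8087) = sign(-4.8087)*max(|-4.8087| - 2.94, 0) = -1.8687
prox(x) = [2.7869, 5.826, -1.8687]
||prox(x)||_1 = 2.7869 + 5.826 + 1.8687 = 10.4816


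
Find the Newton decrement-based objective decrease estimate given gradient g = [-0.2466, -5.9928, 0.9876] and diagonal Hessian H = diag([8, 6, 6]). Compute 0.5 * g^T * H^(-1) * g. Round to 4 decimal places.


Step 1: H is diagonal, so H^(-1) * g = [-0.0308, -0.9988, 0.1646].
Step 2: g^T H^(-1) g = sum_i g_i^2 / H_ii
  = (-0.2466)^2/8 + (-5.9928)^2/6 + (0.9876)^2/6
  = 0.0076 + 5.9856 + 0.1626 = 6.1558
Step 3: Objective decrease = 0.5 * g^T H^(-1) g = 3.0779


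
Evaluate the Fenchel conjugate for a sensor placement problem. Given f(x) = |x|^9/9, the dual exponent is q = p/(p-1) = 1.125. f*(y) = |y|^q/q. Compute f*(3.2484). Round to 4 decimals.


The conjugate exponent q satisfies 1/p + 1/q = 1.
p = 9, so q = 9/(9 - 1) = 1.125
|y|^q = 3.2484^1.125 = 3.7638
f*(3.2484) = 3.7638 / 1.125 = 3.3456


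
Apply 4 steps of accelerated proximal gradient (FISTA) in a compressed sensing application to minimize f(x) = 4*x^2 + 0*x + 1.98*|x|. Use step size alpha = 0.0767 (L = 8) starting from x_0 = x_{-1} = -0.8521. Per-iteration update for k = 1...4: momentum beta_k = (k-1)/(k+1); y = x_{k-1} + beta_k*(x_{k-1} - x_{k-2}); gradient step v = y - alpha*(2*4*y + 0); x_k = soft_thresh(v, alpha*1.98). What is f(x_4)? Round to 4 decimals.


FISTA on f(x) = 4*x^2 + 0*x + 1.98*|x|
L = 8, alpha = 0.0767
Iteration 1: beta = 0.0, y = -0.8521 + 0.0*(-0.8521 + 0.8521) = -0.8521
  grad(y) = -6.8168, v = y - alpha*grad = -0.3293
  prox(v) = soft_thresh(-0.3293, 0.1519) = -0.1774
Iteration 2: beta = 0.3333, y = -0.1774 + 0.3333*(-0.1774 + 0.8521) = 0.0475
  grad(y) = 0.3802, v = y - alpha*grad = 0.0184
  prox(v) = soft_thresh(0.0184, 0.1519) = 0.0
Iteration 3: beta = 0.5, y = 0.0 + 0.5*(0.0 + 0.1774) = 0.0887
  grad(y) = 0.7095, v = y - alpha*grad = 0.0343
  prox(v) = soft_thresh(0.0343, 0.1519) = 0.0
Iteration 4: beta = 0.6, y = 0.0 + 0.6*(0.0 - 0.0) = 0.0
  grad(y) = 0.0, v = y - alpha*grad = 0.0
  prox(v) = soft_thresh(0.0, 0.1519) = 0.0
f(x_4) = 4*0.0^2 + 0*0.0 + 1.98*|0.0| = 0.0


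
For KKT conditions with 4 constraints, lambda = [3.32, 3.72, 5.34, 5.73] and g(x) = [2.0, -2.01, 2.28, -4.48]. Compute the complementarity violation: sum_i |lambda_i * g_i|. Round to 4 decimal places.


KKT complementary slackness check:
lambda_1 * g_1 = 3.32 * 2.0 = 6.64
lambda_2 * g_2 = 3.72 * -2.01 = -7.4772
lambda_3 * g_3 = 5.34 * 2.28 = 12.1752
lambda_4 * g_4 = 5.73 * -4.48 = -25.6704
Total violation = 6.64 + 7.4772 + 12.1752 + 25.6704 = 51.9628


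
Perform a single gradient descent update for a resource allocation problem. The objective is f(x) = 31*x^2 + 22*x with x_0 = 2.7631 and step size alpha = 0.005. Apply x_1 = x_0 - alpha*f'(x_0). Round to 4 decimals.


We compute the gradient at x_0 and apply the update.
f'(x) = 62*x + 22
f'(2.7631) = 62*2.7631 + 22 = 193.3122
x_1 = 2.7631 - 0.005*193.3122 = 1.7965


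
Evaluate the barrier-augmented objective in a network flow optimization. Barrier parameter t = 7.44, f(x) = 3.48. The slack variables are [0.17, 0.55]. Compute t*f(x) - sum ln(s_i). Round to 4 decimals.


Step 1: Compute log-barrier.
ln values: [-1.772, -0.5978]
phi = -(-1.772 - 0.5978) = 2.3698
Step 2: Compute augmented objective.
t*f(x) = 7.44*3.48 = 25.8912
Total = 25.8912 + 2.3698 = 28.261


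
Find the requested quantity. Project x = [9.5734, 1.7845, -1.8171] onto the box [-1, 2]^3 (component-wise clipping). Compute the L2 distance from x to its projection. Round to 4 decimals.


Project each component onto [-1, 2].
clip(9.5734) = 2.0, clip(1.7845) = 1.7845, clip(-1.8171) = -1.0
Projection = [2.0, 1.7845, -1.0]
Squared diffs: [57.3564, 0.0, 0.6677]
Distance = sqrt(58.0241) = 7.6174


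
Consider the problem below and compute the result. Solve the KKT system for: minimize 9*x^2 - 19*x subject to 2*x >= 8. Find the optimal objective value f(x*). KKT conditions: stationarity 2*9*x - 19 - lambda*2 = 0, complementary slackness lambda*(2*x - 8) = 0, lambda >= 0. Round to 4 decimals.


Step 1: Try lambda = 0 (constraint inactive).
x_unc = 19/(2*9) = 1.0556
Check: 2*1.0556 = 2.1112 < 8 -- violated!
Step 2: Constraint must be active: 2*x = 8
x* = 8/2 = 4.0
lambda = (2*9*4.0 - 19)/2 = 26.5
Step 3: Compute optimal value.
f(x*) = 9*4.0^2 - 19*4.0 = 68.0


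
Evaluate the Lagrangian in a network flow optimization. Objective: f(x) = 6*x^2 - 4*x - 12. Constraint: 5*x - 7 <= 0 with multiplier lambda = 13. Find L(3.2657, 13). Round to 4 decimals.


Step 1: Evaluate f(x).
f(3.2657) = 6*3.2657^2 - 4*3.2657 - 12 = 38.926
Step 2: Evaluate g(x).
g(3.2657) = 5*3.2657 - 7 = 9.3285
Step 3: Compute Lagrangian.
L = 38.926 + 13*9.3285 = 160.1965


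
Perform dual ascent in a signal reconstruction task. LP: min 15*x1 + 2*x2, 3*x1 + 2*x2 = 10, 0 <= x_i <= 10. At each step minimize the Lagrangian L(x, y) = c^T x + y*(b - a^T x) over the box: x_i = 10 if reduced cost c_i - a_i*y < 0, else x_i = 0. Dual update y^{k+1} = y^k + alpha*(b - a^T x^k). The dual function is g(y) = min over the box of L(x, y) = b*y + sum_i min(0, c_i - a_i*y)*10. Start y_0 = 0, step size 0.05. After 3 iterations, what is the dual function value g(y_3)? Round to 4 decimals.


Dual ascent for LP: min 15*x1 + 2*x2, 3*x1 + 2*x2 = 10, 0 <= x_i <= 10
Step 1: y^k = 0.0, reduced costs: (15.0, 2.0)
  x^k = (0.0, 0.0), subgradient = b - a^T x = 10.0
  y^{k+1} = 0.0 + 0.05*10.0 = 0.5
Step 2: y^k = 0.5, reduced costs: (13.5, 1.0)
  x^k = (0.0, 0.0), subgradient = b - a^T x = 10.0
  y^{k+1} = 0.5 + 0.05*10.0 = 1.0
Step 3: y^k = 1.0, reduced costs: (12.0, 0.0)
  x^k = (0.0, 0.0), subgradient = b - a^T x = 10.0
  y^{k+1} = 1.0 + 0.05*10.0 = 1.5
Dual objective at y_3 = 1.5: reduced costs (10.5, -1.0), box minimizer x = (0.0, 10.0)
g(y_3) = b*y + (c1 - a1*y)*x1 + (c2 - a2*y)*x2 = 10*1.5 + 10.5*0.0 + (-1.0)*10.0 = 15.0 + 0.0 - 10.0 = 5.0


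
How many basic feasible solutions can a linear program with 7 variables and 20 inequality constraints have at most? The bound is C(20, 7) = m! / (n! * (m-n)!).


Each vertex corresponds to some choice of n active constraints out of m, so the number of vertices is at most C(m, n) = m! / (n!(m-n)!).
m = 20, n = 7
Numerator: 20 * 19 * 18 * 17 * 16 * 15 * 14
Denominator: 7! = 5040
C(20, 7) = 77520


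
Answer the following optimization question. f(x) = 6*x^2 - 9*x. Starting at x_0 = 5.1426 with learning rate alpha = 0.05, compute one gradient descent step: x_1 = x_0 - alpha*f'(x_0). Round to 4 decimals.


We compute the gradient at x_0 and apply the update.
f'(x) = 12*x - 9
f'(5.1426) = 12*5.1426 - 9 = 52.7112
x_1 = 5.1426 - 0.05*52.7112 = 2.507


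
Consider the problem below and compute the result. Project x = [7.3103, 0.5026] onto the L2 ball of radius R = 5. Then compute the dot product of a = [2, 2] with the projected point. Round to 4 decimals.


Step 1: Compute ||x|| (intermediates to 6 decimals).
||x|| = sqrt(7.3103^2 + 0.5026^2) = 7.327557
Step 2: Project.
Since ||x|| > R, scale = R/||x|| = 5/7.327557 = 0.682356, proj(x) = scale * x
proj(x) = [4.988227, 0.342952]
Step 3: Dot product.
a^T * proj(x) = 2*4.988227 + 2*0.342952 = 10.6624


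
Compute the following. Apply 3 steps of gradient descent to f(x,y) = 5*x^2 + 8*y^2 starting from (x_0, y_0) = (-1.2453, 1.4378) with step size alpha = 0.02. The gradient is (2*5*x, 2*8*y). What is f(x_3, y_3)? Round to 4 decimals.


Gradient descent on f(x,y) = 5*x^2 + 8*y^2.
Starting point: (-1.2453, 1.4378), alpha = 0.02
Step 1: grad_x = 2*5*-1.2453 = -12.453, grad_y = 2*8*1.4378 = 23.0048
  x_1 = -1.2453 - 0.02*-12.453 = -0.9962
  y_1 = 1.4378 - 0.02*23.0048 = 0.9777
Step 2: grad_x = 2*5*-0.9962 = -9.9624, grad_y = 2*8*0.9777 = 15.6433
  x_2 = -0.9962 - 0.02*-9.9624 = -0.797
  y_2 = 0.9777 - 0.02*15.6433 = 0.6648
Step 3: grad_x = 2*5*-0.797 = -7.9699, grad_y = 2*8*0.6648 = 10.6374
  x_3 = -0.797 - 0.02*-7.9699 = -0.6376
  y_3 = 0.6648 - 0.02*10.6374 = 0.4521
f(-0.6376, 0.4521) = 5*(-0.6376)^2 + 8*0.4521^2 = 3.6677


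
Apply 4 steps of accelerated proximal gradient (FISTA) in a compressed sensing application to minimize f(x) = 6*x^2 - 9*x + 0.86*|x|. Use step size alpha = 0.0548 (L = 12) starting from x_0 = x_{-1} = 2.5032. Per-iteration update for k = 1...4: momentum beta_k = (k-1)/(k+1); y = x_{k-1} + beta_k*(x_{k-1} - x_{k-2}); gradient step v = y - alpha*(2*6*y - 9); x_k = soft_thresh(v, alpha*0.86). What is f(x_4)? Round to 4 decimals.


FISTA on f(x) = 6*x^2 - 9*x + 0.86*|x|
L = 12, alpha = 0.0548
Iteration 1: beta = 0.0, y = 2.5032 + 0.0*(2.5032 - 2.5032) = 2.5032
  grad(y) = 21.0384, v = y - alpha*grad = 1.3503
  prox(v) = soft_thresh(1.3503, 0.0471) = 1.3032
Iteration 2: beta = 0.3333, y = 1.3032 + 0.3333*(1.3032 - 2.5032) = 0.9032
  grad(y) = 1.8379, v = y - alpha*grad = 0.8024
  prox(v) = soft_thresh(0.8024, 0.0471) = 0.7553
Iteration 3: beta = 0.5, y = 0.7553 + 0.5*(0.7553 - 1.3032) = 0.4814
  grad(y) = -3.2234, v = y - alpha*grad = 0.658
  prox(v) = soft_thresh(0.658, 0.0471) = 0.6109
Iteration 4: beta = 0.6, y = 0.6109 + 0.6*(0.6109 - 0.7553) = 0.5242
  grad(y) = -2.709, v = y - alpha*grad = 0.6727
  prox(v) = soft_thresh(0.6727, 0.0471) = 0.6256
f(x_4) = 6*0.6256^2 - 9*0.6256 + 0.86*|0.6256| = -2.7441


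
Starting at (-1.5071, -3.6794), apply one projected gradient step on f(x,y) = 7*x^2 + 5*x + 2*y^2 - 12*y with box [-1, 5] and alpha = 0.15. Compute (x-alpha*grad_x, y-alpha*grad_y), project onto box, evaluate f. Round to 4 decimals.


Step 1: Compute gradient at (-1.5071, -3.6794).
grad_x = 2*7*-1.5071 + 5 = -16.0994
grad_y = 2*2*-3.6794 - 12 = -26.7176
Step 2: Gradient step.
x_raw = -1.5071 - 0.15*-16.0994 = 0.9078
y_raw = -3.6794 - 0.15*-26.7176 = 0.3282
Step 3: Project onto [-1, 5].
x_proj = clip(0.9078) = 0.9078
y_proj = clip(0.3282) = 0.3282
Step 4: Evaluate f.
f(0.9078, 0.3282) = 6.5845


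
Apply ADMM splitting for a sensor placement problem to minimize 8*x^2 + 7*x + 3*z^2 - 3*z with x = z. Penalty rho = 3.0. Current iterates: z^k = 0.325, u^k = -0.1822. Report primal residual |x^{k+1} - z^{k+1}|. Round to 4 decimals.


ADMM iteration with rho = 3.0, z^k = 0.325, u^k = -0.1822
Step 1: x-update.
Minimize 8*x^2 + 7*x + (3.0/2)*(x - 0.325 - 0.1822)^2
FOC: (2*8 + 3.0)*x = -7 + 3.0*(0.325 + 0.1822)
x^{k+1} = -0.2883
Step 2: z-update.
Minimize 3*z^2 - 3*z + (3.0/2)*(-0.2883 - z - 0.1822)^2
FOC: (2*3 + 3.0)*z = 3 + 3.0*(-0.2883 - 0.1822)
z^{k+1} = 0.1765
Step 3: u-update.
u^{k+1} = -0.1822 - 0.2883 - 0.1765 = -0.647
Step 4: Primal residual = |-0.2883 - 0.1765| = 0.4648


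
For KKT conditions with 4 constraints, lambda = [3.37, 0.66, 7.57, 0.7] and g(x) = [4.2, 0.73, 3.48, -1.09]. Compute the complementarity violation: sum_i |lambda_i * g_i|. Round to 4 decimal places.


KKT complementary slackness check:
lambda_1 * g_1 = 3.37 * 4.2 = 14.154
lambda_2 * g_2 = 0.66 * 0.73 = 0.4818
lambda_3 * g_3 = 7.57 * 3.48 = 26.3436
lambda_4 * g_4 = 0.7 * -1.09 = -0.763
Total violation = 14.154 + 0.4818 + 26.3436 + 0.763 = 41.7424


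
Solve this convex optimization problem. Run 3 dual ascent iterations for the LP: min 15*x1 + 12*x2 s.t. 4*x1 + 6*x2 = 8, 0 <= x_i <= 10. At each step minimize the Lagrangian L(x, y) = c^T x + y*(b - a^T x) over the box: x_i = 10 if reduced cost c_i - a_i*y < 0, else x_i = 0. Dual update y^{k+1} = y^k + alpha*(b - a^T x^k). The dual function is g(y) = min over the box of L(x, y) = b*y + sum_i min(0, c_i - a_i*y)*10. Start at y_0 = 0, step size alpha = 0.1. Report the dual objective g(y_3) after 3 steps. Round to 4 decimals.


Dual ascent for LP: min 15*x1 + 12*x2, 4*x1 + 6*x2 = 8, 0 <= x_i <= 10
Step 1: y^k = 0.0, reduced costs: (15.0, 12.0)
  x^k = (0.0, 0.0), subgradient = b - a^T x = 8.0
  y^{k+1} = 0.0 + 0.1*8.0 = 0.8
Step 2: y^k = 0.8, reduced costs: (11.8, 7.2)
  x^k = (0.0, 0.0), subgradient = b - a^T x = 8.0
  y^{k+1} = 0.8 + 0.1*8.0 = 1.6
Step 3: y^k = 1.6, reduced costs: (8.6, 2.4)
  x^k = (0.0, 0.0), subgradient = b - a^T x = 8.0
  y^{k+1} = 1.6 + 0.1*8.0 = 2.4
Dual objective at y_3 = 2.4: reduced costs (5.4, -2.4), box minimizer x = (0.0, 10.0)
g(y_3) = b*y + (c1 - a1*y)*x1 + (c2 - a2*y)*x2 = 8*2.4 + 5.4*0.0 + (-2.4)*10.0 = 19.2 + 0.0 - 24.0 = -4.8


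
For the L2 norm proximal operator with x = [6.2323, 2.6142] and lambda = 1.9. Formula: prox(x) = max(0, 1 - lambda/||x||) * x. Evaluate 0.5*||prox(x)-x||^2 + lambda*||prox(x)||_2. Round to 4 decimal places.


Step 1: Compute ||x||.
||x|| = 6.7584
Step 2: Compute scaling factor.
scale = max(0, 1 - 1.9/6.7584) = 0.7189
Step 3: prox(x) = [4.4802, 1.8793]
||prox(x)|| = 4.8584
Step 4: Proximal objective.
0.5*||prox-x||^2 = 1.805
lambda*||prox|| = 9.231
Total = 11.0359


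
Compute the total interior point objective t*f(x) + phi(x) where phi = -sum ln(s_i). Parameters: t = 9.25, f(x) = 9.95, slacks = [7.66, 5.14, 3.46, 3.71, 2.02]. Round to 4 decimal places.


Step 1: Compute log-barrier.
ln values: [2.036, 1.6371, 1.2413, 1.311, 0.7031]
phi = -(2.036 + 1.6371 + 1.2413 + 1.311 + 0.7031) = -6.9285
Step 2: Compute augmented objective.
t*f(x) = 9.25*9.95 = 92.0375
Total = 92.0375 - 6.9285 = 85.109


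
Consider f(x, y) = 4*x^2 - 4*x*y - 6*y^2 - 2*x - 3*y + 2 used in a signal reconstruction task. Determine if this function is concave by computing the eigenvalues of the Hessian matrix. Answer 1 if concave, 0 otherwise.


The Hessian of f(x,y) = 4*x^2 - 4*x*y - 6*y^2 - 2*x - 3*y + 2 is:
H = [[8, -4], [-4, -12]]
Trace = 8 - 12 = -4
Determinant = 8*-12 - (-4)^2 = -112
Discriminant = (-4)^2 - 4*-112 = 464.0
Eigenvalues: lambda_1 = -12.7703, lambda_2 = 8.7703
The function is not concave.

0


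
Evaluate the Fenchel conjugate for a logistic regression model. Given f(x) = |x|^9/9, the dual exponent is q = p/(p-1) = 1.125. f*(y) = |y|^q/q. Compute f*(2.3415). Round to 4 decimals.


The conjugate exponent q satisfies 1/p + 1/q = 1.
p = 9, so q = 9/(9 - 1) = 1.125
|y|^q = 2.3415^1.125 = 2.6042
f*(2.3415) = 2.6042 / 1.125 = 2.3149


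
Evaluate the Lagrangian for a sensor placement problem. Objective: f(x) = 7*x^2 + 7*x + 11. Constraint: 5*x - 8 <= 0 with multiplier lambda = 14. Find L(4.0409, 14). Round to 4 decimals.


Step 1: Evaluate f(x).
f(4.0409) = 7*4.0409^2 + 7*4.0409 + 11 = 153.5884
Step 2: Evaluate g(x).
g(4.0409) = 5*4.0409 - 8 = 12.2045
Step 3: Compute Lagrangian.
L = 153.5884 + 14*12.2045 = 324.4514


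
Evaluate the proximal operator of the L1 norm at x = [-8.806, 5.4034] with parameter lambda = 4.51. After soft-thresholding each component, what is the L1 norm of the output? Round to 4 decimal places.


Soft-thresholding with lambda = 4.51:
prox(-8.806) = sign(-8.806)*max(|-8.806| - 4.51, 0) = -4.296
prox(5.4034) = sign(5.4034)*max(|5.4034| - 4.51, 0) = 0.8934
prox(x) = [-4.296, 0.8934]
||prox(x)||_1 = 4.296 + 0.8934 = 5.1894


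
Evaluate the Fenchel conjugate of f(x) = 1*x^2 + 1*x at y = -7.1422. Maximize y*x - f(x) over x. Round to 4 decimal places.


f*(y) = sup_x {y*x - a*x^2 - b*x} = sup_x {(y-b)*x - a*x^2}
FOC: (y - b) - 2a*x = 0 => x* = (y - b)/(2a)
x* = (-7.1422 - 1)/(2*1) = -4.0711
f*(-7.1422) = (y-b)^2/(4a) = (-7.1422 - 1)^2/(4*1)
= 66.2954/4 = 16.5739


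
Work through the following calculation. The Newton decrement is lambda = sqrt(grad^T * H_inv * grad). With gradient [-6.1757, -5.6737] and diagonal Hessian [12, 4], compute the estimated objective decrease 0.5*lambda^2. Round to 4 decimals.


Step 1: H is diagonal, so H^(-1) * g = [-0.5146, -1.4184].
Step 2: g^T H^(-1) g = sum_i g_i^2 / H_ii
  = (-6.1757)^2/12 + (-5.6737)^2/4
  = 3.1783 + 8.0477 = 11.226
Step 3: Objective decrease = 0.5 * g^T H^(-1) g = 5.613


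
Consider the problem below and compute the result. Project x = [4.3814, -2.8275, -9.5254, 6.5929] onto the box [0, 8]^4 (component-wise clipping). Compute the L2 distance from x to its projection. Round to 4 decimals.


Project each component onto [0, 8].
clip(4.3814) = 4.3814, clip(-2.8275) = 0.0, clip(-9.5254) = 0.0, clip(6.5929) = 6.5929
Projection = [4.3814, 0.0, 0.0, 6.5929]
Squared diffs: [0.0, 7.9948, 90.7332, 0.0]
Distance = sqrt(98.728) = 9.9362


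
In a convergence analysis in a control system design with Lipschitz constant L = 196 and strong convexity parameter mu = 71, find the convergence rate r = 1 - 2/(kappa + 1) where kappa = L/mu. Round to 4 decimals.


Step 1: Compute the condition number.
kappa = L/mu = 196/71 = 2.7606
Step 2: Compute the convergence rate.
r = 1 - 2/(kappa + 1) = 1 - 2*mu/(L + mu) = (L - mu)/(L + mu) = 125/267 = 0.4682


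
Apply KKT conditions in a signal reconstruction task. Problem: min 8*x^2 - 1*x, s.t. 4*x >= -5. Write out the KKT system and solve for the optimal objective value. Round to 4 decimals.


Step 1: Try lambda = 0 (constraint inactive).
Stationarity: 2*8*x - 1 = 0
x* = 1/(2*8) = 0.0625
Check constraint: 4*0.0625 = 0.25 >= -5 -- satisfied.
Step 2: Compute optimal value.
f(x*) = 8*0.0625^2 - 1*0.0625 = -0.0313


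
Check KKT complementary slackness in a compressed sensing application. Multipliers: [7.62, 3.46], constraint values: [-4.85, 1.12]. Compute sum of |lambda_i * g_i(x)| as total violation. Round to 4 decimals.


KKT complementary slackness check:
lambda_1 * g_1 = 7.62 * -4.85 = -36.957
lambda_2 * g_2 = 3.46 * 1.12 = 3.8752
Total violation = 36.957 + 3.8752 = 40.8322


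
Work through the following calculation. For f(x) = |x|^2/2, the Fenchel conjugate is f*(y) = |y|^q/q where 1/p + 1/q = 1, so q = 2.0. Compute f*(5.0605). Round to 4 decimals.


The conjugate exponent q satisfies 1/p + 1/q = 1.
p = 2, so q = 2/(2 - 1) = 2.0
|y|^q = 5.0605^2.0 = 25.6087
f*(5.0605) = 25.6087 / 2.0 = 12.8043


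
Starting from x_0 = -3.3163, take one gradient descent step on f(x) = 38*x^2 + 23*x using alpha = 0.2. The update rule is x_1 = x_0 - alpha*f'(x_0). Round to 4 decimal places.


We compute the gradient at x_0 and apply the update.
f'(x) = 76*x + 23
f'(-3.3163) = 76*-3.3163 + 23 = -229.0388
x_1 = -3.3163 - 0.2*-229.0388 = 42.4915


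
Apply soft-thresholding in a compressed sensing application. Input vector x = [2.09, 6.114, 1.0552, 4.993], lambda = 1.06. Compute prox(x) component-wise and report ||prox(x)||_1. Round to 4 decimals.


Soft-thresholding with lambda = 1.06:
prox(2.09) = sign(2.09)*max(|2.09| - 1.06, 0) = 1.03
prox(6.114) = sign(6.114)*max(|6.114| - 1.06, 0) = 5.054
prox(1.0552) = sign(1.0552)*max(|1.0552| - 1.06, 0) = 0.0
prox(4.993) = sign(4.993)*max(|4.993| - 1.06, 0) = 3.933
prox(x) = [1.03, 5.054, 0.0, 3.933]
||prox(x)||_1 = 1.03 + 5.054 + 0.0 + 3.933 = 10.017


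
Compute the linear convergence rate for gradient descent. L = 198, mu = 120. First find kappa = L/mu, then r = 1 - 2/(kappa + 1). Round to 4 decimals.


Step 1: Compute the condition number.
kappa = L/mu = 198/120 = 1.65
Step 2: Compute the convergence rate.
r = 1 - 2/(kappa + 1) = 1 - 2*mu/(L + mu) = (L - mu)/(L + mu) = 78/318 = 0.2453


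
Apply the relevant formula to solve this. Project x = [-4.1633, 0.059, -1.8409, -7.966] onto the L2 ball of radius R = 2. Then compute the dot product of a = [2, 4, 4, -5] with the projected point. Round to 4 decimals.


Step 1: Compute ||x|| (intermediates to 6 decimals).
||x|| = sqrt((-4.1633)^2 + 0.059^2 + (-1.8409)^2 + (-7.966)^2) = 9.175109
Step 2: Project.
Since ||x|| > R, scale = R/||x|| = 2/9.175109 = 0.217981, proj(x) = scale * x
proj(x) = [-0.90752, 0.012861, -0.401281, -1.736437]
Step 3: Dot product.
a^T * proj(x) = 2*(-0.90752) + 4*0.012861 + 4*(-0.401281) - 5*(-1.736437) = 5.3135


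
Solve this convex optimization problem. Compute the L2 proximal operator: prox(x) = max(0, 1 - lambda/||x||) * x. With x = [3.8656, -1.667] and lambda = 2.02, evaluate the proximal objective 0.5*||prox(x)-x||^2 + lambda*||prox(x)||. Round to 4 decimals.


Step 1: Compute ||x||.
||x|| = 4.2097
Step 2: Compute scaling factor.
scale = max(0, 1 - 2.02/4.2097) = 0.5202
Step 3: prox(x) = [2.0107, -0.8671]
||prox(x)|| = 2.1897
Step 4: Proximal objective.
0.5*||prox-x||^2 = 2.0402
lambda*||prox|| = 4.4232
Total = 6.4634


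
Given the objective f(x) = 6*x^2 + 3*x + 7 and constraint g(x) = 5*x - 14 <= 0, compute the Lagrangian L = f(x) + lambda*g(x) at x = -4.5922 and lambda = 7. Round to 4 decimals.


Step 1: Evaluate f(x).
f(-4.5922) = 6*(-4.5922)^2 + 3*(-4.5922) + 7 = 119.7532
Step 2: Evaluate g(x).
g(-4.5922) = 5*-4.5922 - 14 = -36.961
Step 3: Compute Lagrangian.
L = 119.7532 + 7*-36.961 = -138.9738


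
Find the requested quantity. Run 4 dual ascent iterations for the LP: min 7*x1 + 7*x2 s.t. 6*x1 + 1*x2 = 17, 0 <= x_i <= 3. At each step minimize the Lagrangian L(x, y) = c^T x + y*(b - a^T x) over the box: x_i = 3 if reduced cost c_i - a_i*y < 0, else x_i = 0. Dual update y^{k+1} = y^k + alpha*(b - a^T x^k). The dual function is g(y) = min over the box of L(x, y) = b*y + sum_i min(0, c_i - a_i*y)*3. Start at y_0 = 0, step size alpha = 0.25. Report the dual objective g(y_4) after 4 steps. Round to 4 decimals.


Dual ascent for LP: min 7*x1 + 7*x2, 6*x1 + 1*x2 = 17, 0 <= x_i <= 3
Step 1: y^k = 0.0, reduced costs: (7.0, 7.0)
  x^k = (0.0, 0.0), subgradient = b - a^T x = 17.0
  y^{k+1} = 0.0 + 0.25*17.0 = 4.25
Step 2: y^k = 4.25, reduced costs: (-18.5, 2.75)
  x^k = (3.0, 0.0), subgradient = b - a^T x = -1.0
  y^{k+1} = 4.25 + 0.25*-1.0 = 4.0
Step 3: y^k = 4.0, reduced costs: (-17.0, 3.0)
  x^k = (3.0, 0.0), subgradient = b - a^T x = -1.0
  y^{k+1} = 4.0 + 0.25*-1.0 = 3.75
Step 4: y^k = 3.75, reduced costs: (-15.5, 3.25)
  x^k = (3.0, 0.0), subgradient = b - a^T x = -1.0
  y^{k+1} = 3.75 + 0.25*-1.0 = 3.5
Dual objective at y_4 = 3.5: reduced costs (-14.0, 3.5), box minimizer x = (3.0, 0.0)
g(y_4) = b*y + (c1 - a1*y)*x1 + (c2 - a2*y)*x2 = 17*3.5 + (-14.0)*3.0 + 3.5*0.0 = 59.5 - 42.0 + 0.0 = 17.5


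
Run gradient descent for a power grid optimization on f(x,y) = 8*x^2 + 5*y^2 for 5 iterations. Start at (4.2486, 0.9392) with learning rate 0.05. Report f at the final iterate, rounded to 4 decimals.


Gradient descent on f(x,y) = 8*x^2 + 5*y^2.
Starting point: (4.2486, 0.9392), alpha = 0.05
Step 1: grad_x = 2*8*4.2486 = 67.9776, grad_y = 2*5*0.9392 = 9.392
  x_1 = 4.2486 - 0.05*67.9776 = 0.8497
  y_1 = 0.9392 - 0.05*9.392 = 0.4696
Step 2: grad_x = 2*8*0.8497 = 13.5955, grad_y = 2*5*0.4696 = 4.696
  x_2 = 0.8497 - 0.05*13.5955 = 0.1699
  y_2 = 0.4696 - 0.05*4.696 = 0.2348
Step 3: grad_x = 2*8*0.1699 = 2.7191, grad_y = 2*5*0.2348 = 2.348
  x_3 = 0.1699 - 0.05*2.7191 = 0.034
  y_3 = 0.2348 - 0.05*2.348 = 0.1174
Step 4: grad_x = 2*8*0.034 = 0.5438, grad_y = 2*5*0.1174 = 1.174
  x_4 = 0.034 - 0.05*0.5438 = 0.0068
  y_4 = 0.1174 - 0.05*1.174 = 0.0587
Step 5: grad_x = 2*8*0.0068 = 0.1088, grad_y = 2*5*0.0587 = 0.587
  x_5 = 0.0068 - 0.05*0.1088 = 0.0014
  y_5 = 0.0587 - 0.05*0.587 = 0.0294
f(0.0014, 0.0294) = 8*0.0014^2 + 5*0.0294^2 = 0.0043


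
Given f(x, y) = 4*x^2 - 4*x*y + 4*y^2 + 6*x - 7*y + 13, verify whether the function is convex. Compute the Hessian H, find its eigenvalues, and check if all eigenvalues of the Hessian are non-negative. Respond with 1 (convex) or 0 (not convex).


The Hessian of f(x,y) = 4*x^2 - 4*x*y + 4*y^2 + 6*x - 7*y + 13 is:
H = [[8, -4], [-4, 8]]
Trace = 8 + 8 = 16
Determinant = 8*8 - (-4)^2 = 48
Discriminant = (16)^2 - 4*48 = 64.0
Eigenvalues: lambda_1 = 4.0, lambda_2 = 12.0
The function is convex.

1


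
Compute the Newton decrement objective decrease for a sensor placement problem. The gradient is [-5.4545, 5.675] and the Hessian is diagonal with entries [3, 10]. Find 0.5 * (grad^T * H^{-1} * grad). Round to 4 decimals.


Step 1: H is diagonal, so H^(-1) * g = [-1.8182, 0.5675].
Step 2: g^T H^(-1) g = sum_i g_i^2 / H_ii
  = (-5.4545)^2/3 + (5.675)^2/10
  = 9.9172 + 3.2206 = 13.1378
Step 3: Objective decrease = 0.5 * g^T H^(-1) g = 6.5689


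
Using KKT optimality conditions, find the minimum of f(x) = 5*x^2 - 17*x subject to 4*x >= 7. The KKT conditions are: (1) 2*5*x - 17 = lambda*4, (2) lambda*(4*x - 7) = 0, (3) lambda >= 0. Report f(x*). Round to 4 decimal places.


Step 1: Try lambda = 0 (constraint inactive).
x_unc = 17/(2*5) = 1.7
Check: 4*1.7 = 6.8 < 7 -- violated!
Step 2: Constraint must be active: 4*x = 7
x* = 7/4 = 1.75
lambda = (2*5*1.75 - 17)/4 = 0.125
Step 3: Compute optimal value.
f(x*) = 5*1.75^2 - 17*1.75 = -14.4375


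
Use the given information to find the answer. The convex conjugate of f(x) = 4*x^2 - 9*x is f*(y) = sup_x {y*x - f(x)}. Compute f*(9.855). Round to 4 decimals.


f*(y) = sup_x {y*x - a*x^2 - b*x} = sup_x {(y-b)*x - a*x^2}
FOC: (y - b) - 2a*x = 0 => x* = (y - b)/(2a)
x* = (9.855 + 9)/(2*4) = 2.3569
f*(9.855) = (y-b)^2/(4a) = (9.855 + 9)^2/(4*4)
= 355.511/16 = 22.2194


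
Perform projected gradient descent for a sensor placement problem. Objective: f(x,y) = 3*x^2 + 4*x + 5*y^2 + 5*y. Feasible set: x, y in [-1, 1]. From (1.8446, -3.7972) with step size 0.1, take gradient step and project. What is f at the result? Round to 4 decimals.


Step 1: Compute gradient at (1.8446, -3.7972).
grad_x = 2*3*1.8446 + 4 = 15.0676
grad_y = 2*5*-3.7972 + 5 = -32.972
Step 2: Gradient step.
x_raw = 1.8446 - 0.1*15.0676 = 0.3378
y_raw = -3.7972 - 0.1*-32.972 = -0.5
Step 3: Project onto [-1, 1].
x_proj = clip(0.3378) = 0.3378
y_proj = clip(-0.5) = -0.5
Step 4: Evaluate f.
f(0.3378, -0.5) = 0.4438


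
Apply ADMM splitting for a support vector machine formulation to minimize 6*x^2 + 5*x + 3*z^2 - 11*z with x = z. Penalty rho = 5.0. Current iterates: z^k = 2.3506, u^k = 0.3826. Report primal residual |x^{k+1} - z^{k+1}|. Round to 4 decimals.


ADMM iteration with rho = 5.0, z^k = 2.3506, u^k = 0.3826
Step 1: x-update.
Minimize 6*x^2 + 5*x + (5.0/2)*(x - 2.3506 + 0.3826)^2
FOC: (2*6 + 5.0)*x = -5 + 5.0*(2.3506 - 0.3826)
x^{k+1} = 0.2847
Step 2: z-update.
Minimize 3*z^2 - 11*z + (5.0/2)*(0.2847 - z + 0.3826)^2
FOC: (2*3 + 5.0)*z = 11 + 5.0*(0.2847 + 0.3826)
z^{k+1} = 1.3033
Step 3: u-update.
u^{k+1} = 0.3826 + 0.2847 - 1.3033 = -0.636
Step 4: Primal residual = |0.2847 - 1.3033| = 1.0186
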